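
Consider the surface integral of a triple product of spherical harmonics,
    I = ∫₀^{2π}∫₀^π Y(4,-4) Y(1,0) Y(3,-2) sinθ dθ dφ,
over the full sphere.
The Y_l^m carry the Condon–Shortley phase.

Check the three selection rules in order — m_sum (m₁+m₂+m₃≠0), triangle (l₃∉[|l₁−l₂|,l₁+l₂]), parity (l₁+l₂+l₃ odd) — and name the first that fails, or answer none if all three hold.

m_sum

azimuthal sum: -4 + 0 − 2 = -6  ✗
3 ≤ 3 ≤ 5 (triangle on l)
L = 4 + 1 + 3 = 8 (even)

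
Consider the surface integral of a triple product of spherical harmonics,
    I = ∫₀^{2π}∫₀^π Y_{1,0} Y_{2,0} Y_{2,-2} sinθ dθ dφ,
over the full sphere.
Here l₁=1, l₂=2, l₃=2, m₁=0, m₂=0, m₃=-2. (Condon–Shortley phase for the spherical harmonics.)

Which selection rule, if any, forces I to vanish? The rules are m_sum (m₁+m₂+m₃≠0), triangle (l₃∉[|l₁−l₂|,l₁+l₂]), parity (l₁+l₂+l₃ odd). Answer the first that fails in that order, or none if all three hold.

Σmᵢ = -2  ✗
l₃∈[|l₁−l₂|,l₁+l₂]=[1,3], have l₃=2
Σlᵢ = 5 ⇒ odd

m_sum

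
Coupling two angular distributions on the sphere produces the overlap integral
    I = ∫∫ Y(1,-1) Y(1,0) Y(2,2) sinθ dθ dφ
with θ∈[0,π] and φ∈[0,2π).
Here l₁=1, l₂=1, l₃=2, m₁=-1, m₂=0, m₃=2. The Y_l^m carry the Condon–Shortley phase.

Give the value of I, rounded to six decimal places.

-1 + 0 + 2 = 1 ≠ 0: azimuthal integral kills it; I = 0

0.000000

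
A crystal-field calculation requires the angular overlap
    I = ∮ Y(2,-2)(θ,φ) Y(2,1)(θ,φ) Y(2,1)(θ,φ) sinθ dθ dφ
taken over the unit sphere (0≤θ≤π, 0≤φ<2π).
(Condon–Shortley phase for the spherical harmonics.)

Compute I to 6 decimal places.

0.220728

Rules hold: Σm=0, L=6 even, 0≤2≤4.
N = 5·5·5 = 125
Δ = 2!·2!·2!/7! = 1/630
Racah Σ t=0..2: t=0:+1/8 t=1:−1/1 t=2:+1/8 = -3/4
⇒ 3j(2 2 2; 0 0 0)² = 2/35, sgn -1
Racah Σ t=2..2: t=2:+1/4 = 1/4
⇒ 3j(2 2 2; -2 1 1)² = 3/35, sgn -1
4πI² = N·(3j₀)²·(3jₘ)² = 30/49
I = +1·√(0.612245/4π) = 0.22072812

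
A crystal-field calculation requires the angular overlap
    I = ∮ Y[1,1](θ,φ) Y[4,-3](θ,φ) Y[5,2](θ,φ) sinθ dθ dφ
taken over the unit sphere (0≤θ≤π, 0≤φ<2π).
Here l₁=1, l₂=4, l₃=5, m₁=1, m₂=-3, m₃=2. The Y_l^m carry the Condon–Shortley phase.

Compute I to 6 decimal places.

Checks pass: Σm=0; 10 even; l₃=5∈[3,5].
(2·1+1)(2·4+1)(2·5+1) = 297
Δ: 0! 2! 8! / 11! → 1/495
sum: t=0:+1/576 = 1/576
3j²(1 4 5; 0 0 0) = Δ·Π!·Σ² = 5/99  (sign -1)
sum: t=0:+1/10080 = 1/10080
3j²(1 4 5; 1 -3 2) = Δ·Π!·Σ² = 1/165  (sign -1)
combine: 4πI² = 297·5/99·1/165 = 1/11
take √, sign +1: I = 0.08505478

0.085055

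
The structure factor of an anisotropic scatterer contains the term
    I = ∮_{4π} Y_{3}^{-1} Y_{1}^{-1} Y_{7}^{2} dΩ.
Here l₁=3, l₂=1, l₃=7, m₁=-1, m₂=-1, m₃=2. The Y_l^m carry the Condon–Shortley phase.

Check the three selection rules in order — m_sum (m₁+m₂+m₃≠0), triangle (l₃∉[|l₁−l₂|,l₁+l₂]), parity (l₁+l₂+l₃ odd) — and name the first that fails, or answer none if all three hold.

m₁+m₂+m₃ = -1 − 1 + 2 = 0  ✓
triangle: |3−1|=2 ≤ l₃=7 ≤ 3+1=4  ✗
parity: l₁+l₂+l₃ = 11 is odd

triangle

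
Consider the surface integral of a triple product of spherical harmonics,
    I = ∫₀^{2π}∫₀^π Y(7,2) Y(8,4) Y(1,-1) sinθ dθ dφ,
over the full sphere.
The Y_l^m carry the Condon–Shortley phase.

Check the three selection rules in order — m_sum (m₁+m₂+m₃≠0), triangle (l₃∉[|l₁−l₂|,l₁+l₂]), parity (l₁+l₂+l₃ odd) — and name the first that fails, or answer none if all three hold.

m_sum

m₁+m₂+m₃ = 2 + 4 − 1 = 5  ✗
triangle: |7−8|=1 ≤ l₃=1 ≤ 7+8=15
parity: l₁+l₂+l₃ = 16 is even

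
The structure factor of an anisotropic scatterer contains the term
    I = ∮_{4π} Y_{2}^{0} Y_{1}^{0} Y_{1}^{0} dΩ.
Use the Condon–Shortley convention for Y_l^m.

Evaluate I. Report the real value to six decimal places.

0.252313

Rules hold: Σm=0, L=4 even, 1≤1≤3.
N = 5·3·3 = 45
Δ = 2!·2!·0!/5! = 1/30
Racah Σ t=1..1: t=1:−1/1 = -1/1
⇒ 3j(2 1 1; 0 0 0)² = 2/15, sgn +1
(m-triple is (0,0,0) — same symbol as above.)
4πI² = N·(3j₀)²·(3jₘ)² = 4/5
I = +1·√(0.8/4π) = 0.25231325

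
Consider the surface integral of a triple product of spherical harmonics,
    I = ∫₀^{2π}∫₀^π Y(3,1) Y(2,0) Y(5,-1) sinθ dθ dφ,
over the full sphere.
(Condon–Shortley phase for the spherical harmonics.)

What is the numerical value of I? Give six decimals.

Rules hold: Σm=0, L=10 even, 1≤5≤5.
N = 7·5·11 = 385
Δ = 0!·6!·4!/11! = 1/2310
Racah Σ t=0..0: t=0:+1/144 = 1/144
⇒ 3j(3 2 5; 0 0 0)² = 10/231, sgn -1
Racah Σ t=0..0: t=0:+1/192 = 1/192
⇒ 3j(3 2 5; 1 0 -1)² = 3/77, sgn +1
4πI² = N·(3j₀)²·(3jₘ)² = 50/77
I = -1·√(0.649351/4π) = -0.22731846

-0.227318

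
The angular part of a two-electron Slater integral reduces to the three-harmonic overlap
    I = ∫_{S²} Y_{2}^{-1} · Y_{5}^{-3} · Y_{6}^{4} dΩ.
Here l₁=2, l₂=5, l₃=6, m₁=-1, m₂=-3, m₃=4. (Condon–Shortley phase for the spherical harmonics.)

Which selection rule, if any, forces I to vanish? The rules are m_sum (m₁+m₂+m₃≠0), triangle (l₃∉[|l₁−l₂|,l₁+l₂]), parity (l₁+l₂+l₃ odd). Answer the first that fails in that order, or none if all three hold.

parity

azimuthal sum: -1 − 3 + 4 = 0  ✓
3 ≤ 6 ≤ 7 (triangle on l)  ✓
L = 2 + 5 + 6 = 13 (odd)  ✗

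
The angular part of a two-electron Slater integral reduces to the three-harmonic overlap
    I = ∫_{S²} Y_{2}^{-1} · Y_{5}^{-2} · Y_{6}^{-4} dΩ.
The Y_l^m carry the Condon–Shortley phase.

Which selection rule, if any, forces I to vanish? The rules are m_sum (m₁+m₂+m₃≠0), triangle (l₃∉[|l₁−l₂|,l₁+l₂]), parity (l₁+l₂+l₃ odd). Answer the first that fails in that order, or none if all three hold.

azimuthal sum: -1 − 2 − 4 = -7  ✗
3 ≤ 6 ≤ 7 (triangle on l)
L = 2 + 5 + 6 = 13 (odd)

m_sum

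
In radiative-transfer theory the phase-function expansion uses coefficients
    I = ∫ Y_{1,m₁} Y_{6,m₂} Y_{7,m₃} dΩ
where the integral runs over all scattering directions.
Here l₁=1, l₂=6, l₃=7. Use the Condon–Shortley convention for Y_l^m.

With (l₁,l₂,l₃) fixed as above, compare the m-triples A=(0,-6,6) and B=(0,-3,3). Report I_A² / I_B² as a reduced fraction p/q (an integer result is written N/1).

13/40

l's match ⇒ only the (l;m) 3-j factors differ between A and B.
A: triangle coeff Δ(1,6,7) = 1/1365; Σ_t [0,0]: t=0:+1/479001600 = 1/479001600; (3j)²=1/105 [(1 6 7; 0 -6 6)], sign=-1
B: triangle coeff Δ(1,6,7) = 1/1365; Σ_t [0,0]: t=0:+1/2177280 = 1/2177280; (3j)²=8/273 [(1 6 7; 0 -3 3)], sign=+1
I_A²/I_B² = (1/105)/(8/273) = 13/40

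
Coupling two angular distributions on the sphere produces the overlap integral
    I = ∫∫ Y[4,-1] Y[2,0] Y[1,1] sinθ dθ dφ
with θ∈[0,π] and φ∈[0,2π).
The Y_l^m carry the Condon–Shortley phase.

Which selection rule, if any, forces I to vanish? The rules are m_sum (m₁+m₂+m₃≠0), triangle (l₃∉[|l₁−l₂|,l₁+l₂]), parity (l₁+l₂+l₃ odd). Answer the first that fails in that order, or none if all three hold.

triangle

azimuthal sum: -1 + 0 + 1 = 0  ✓
2 ≤ 1 ≤ 6 (triangle on l)  ✗
L = 4 + 2 + 1 = 7 (odd)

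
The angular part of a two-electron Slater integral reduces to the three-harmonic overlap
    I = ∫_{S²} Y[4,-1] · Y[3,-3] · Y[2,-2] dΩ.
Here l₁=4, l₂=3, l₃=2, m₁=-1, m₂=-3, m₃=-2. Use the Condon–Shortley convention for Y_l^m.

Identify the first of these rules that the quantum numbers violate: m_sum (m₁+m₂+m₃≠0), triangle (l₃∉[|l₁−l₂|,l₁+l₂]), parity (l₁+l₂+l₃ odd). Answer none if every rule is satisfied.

m₁+m₂+m₃ = -1 − 3 − 2 = -6  ✗
triangle: |4−3|=1 ≤ l₃=2 ≤ 4+3=7
parity: l₁+l₂+l₃ = 9 is odd

m_sum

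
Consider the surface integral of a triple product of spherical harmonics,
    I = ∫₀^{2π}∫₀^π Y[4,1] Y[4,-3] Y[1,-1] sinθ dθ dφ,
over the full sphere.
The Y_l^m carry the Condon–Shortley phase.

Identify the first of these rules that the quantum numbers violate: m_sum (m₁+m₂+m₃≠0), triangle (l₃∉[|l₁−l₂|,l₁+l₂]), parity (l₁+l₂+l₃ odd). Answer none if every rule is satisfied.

m₁+m₂+m₃ = 1 − 3 − 1 = -3  ✗
triangle: |4−4|=0 ≤ l₃=1 ≤ 4+4=8
parity: l₁+l₂+l₃ = 9 is odd

m_sum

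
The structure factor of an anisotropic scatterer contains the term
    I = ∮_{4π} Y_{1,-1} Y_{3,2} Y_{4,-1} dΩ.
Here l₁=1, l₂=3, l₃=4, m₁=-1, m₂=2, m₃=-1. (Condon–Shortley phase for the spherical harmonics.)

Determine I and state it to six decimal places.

Checks pass: Σm=0; 8 even; l₃=4∈[2,4].
(2·1+1)(2·3+1)(2·4+1) = 189
Δ: 0! 2! 6! / 9! → 1/252
sum: t=0:+1/36 = 1/36
3j²(1 3 4; 0 0 0) = Δ·Π!·Σ² = 4/63  (sign +1)
sum: t=0:+1/240 = 1/240
3j²(1 3 4; -1 2 -1) = Δ·Π!·Σ² = 1/84  (sign -1)
combine: 4πI² = 189·4/63·1/84 = 1/7
take √, sign -1: I = -0.10662181

-0.106622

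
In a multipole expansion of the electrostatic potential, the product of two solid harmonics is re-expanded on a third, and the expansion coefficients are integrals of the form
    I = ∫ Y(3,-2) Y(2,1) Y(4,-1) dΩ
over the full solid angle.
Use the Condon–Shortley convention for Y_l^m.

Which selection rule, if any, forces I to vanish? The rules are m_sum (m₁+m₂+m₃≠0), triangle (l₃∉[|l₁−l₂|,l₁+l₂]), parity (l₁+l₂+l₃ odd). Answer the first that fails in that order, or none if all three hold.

azimuthal sum: -2 + 1 − 1 = -2  ✗
1 ≤ 4 ≤ 5 (triangle on l)
L = 3 + 2 + 4 = 9 (odd)

m_sum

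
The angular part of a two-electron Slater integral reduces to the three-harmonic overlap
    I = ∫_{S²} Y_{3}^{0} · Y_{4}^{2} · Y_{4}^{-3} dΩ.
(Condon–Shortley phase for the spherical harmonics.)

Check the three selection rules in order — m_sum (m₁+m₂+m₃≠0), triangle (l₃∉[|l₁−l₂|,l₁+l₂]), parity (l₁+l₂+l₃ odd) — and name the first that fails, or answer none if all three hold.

m₁+m₂+m₃ = 0 + 2 − 3 = -1  ✗
triangle: |3−4|=1 ≤ l₃=4 ≤ 3+4=7
parity: l₁+l₂+l₃ = 11 is odd

m_sum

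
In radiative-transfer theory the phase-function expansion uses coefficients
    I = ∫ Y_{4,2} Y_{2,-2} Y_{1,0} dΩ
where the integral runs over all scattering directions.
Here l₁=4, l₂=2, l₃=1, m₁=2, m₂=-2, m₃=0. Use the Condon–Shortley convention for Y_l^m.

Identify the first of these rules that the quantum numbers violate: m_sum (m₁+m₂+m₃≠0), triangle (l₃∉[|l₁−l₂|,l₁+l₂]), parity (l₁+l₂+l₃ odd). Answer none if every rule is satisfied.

triangle

azimuthal sum: 2 − 2 + 0 = 0  ✓
2 ≤ 1 ≤ 6 (triangle on l)  ✗
L = 4 + 2 + 1 = 7 (odd)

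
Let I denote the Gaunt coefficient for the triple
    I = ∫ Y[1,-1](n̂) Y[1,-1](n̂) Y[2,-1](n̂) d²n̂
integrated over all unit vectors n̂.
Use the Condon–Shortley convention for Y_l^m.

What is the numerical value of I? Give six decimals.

0.000000

Σmᵢ = -3 ≠ 0, so the φ-integral vanishes; I = 0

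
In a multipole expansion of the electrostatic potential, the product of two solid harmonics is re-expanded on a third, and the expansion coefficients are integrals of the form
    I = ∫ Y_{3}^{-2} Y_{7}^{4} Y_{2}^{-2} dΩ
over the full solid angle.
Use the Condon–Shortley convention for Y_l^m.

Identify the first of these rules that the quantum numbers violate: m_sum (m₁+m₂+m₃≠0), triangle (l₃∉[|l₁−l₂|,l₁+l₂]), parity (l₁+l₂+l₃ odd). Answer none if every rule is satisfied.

Σmᵢ = 0  ✓
l₃∈[|l₁−l₂|,l₁+l₂]=[4,10], have l₃=2  ✗
Σlᵢ = 12 ⇒ even

triangle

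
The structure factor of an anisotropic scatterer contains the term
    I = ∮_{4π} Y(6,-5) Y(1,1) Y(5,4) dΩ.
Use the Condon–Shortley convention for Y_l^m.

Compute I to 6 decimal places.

m-sum 0 ✓  L=12 even ✓  5≤5≤7 ✓
Π(2lᵢ+1) = 13×3×11 = 429
triangle coeff Δ(6,1,5) = 1/858
Σ_t [1,1]: t=1:−1/14400 = -1/14400
(3j)²=6/143 [(6 1 5; 0 0 0)], sign=+1
Σ_t [2,2]: t=2:+1/725760 = 1/725760
(3j)²=5/78 [(6 1 5; -5 1 4)], sign=-1
⇒ 4πI² = 15/13
I = (-1)√(15/13/(4π)) = -0.30301841

-0.303018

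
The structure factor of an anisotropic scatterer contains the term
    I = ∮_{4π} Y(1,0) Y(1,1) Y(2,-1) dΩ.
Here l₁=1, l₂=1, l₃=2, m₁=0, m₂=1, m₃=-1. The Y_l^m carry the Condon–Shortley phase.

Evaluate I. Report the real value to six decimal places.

Checks pass: Σm=0; 4 even; l₃=2∈[0,2].
(2·1+1)(2·1+1)(2·2+1) = 45
Δ: 0! 2! 2! / 5! → 1/30
sum: t=0:+1/1 = 1/1
3j²(1 1 2; 0 0 0) = Δ·Π!·Σ² = 2/15  (sign +1)
sum: t=0:+1/2 = 1/2
3j²(1 1 2; 0 1 -1) = Δ·Π!·Σ² = 1/10  (sign -1)
combine: 4πI² = 45·2/15·1/10 = 3/5
take √, sign -1: I = -0.21850969

-0.218510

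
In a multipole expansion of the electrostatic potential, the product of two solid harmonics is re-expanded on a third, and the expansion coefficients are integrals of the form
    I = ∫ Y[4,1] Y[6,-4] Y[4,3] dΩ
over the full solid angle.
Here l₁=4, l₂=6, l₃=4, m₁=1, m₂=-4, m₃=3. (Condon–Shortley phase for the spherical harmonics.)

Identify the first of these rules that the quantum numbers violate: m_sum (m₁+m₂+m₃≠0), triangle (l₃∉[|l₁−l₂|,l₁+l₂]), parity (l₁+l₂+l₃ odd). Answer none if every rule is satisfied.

none

Σmᵢ = 0  ✓
l₃∈[|l₁−l₂|,l₁+l₂]=[2,10], have l₃=4  ✓
Σlᵢ = 14 ⇒ even  ✓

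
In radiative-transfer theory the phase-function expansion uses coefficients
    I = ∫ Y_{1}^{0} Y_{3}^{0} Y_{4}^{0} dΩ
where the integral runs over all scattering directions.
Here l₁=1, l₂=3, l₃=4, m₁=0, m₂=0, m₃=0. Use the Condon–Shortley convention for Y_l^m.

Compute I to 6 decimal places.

m-sum 0 ✓  L=8 even ✓  2≤4≤4 ✓
Π(2lᵢ+1) = 3×7×9 = 189
triangle coeff Δ(1,3,4) = 1/252
Σ_t [0,0]: t=0:+1/36 = 1/36
(3j)²=4/63 [(1 3 4; 0 0 0)], sign=+1
(m-triple is (0,0,0) — same symbol as above.)
⇒ 4πI² = 16/21
I = (+1)√(16/21/(4π)) = 0.24623252

0.246233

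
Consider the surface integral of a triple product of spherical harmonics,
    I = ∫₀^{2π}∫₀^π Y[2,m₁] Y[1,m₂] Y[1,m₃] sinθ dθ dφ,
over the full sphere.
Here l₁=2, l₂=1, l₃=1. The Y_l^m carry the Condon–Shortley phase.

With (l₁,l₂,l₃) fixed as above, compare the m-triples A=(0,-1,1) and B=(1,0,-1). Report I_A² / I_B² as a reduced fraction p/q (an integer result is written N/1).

1/3

Same 2,1,1: normalisation and zero-m 3j drop out of the ratio.
A: Δ: 2! 2! 0! / 5! → 1/30; sum: t=0:+1/4 = 1/4; 3j²(2 1 1; 0 -1 1) = Δ·Π!·Σ² = 1/30  (sign +1)
B: Δ: 2! 2! 0! / 5! → 1/30; sum: t=1:−1/2 = -1/2; 3j²(2 1 1; 1 0 -1) = Δ·Π!·Σ² = 1/10  (sign -1)
I_A²/I_B² = (1/30)/(1/10) = 1/3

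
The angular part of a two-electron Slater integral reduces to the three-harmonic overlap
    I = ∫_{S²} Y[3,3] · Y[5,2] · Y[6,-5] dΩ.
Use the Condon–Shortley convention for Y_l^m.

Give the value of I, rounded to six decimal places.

m-sum 0 ✓  L=14 even ✓  2≤6≤8 ✓
Π(2lᵢ+1) = 7×11×13 = 1001
triangle coeff Δ(3,5,6) = 1/675675
Σ_t [0,2]: t=0:+1/8640 t=1:−1/2304 t=2:+1/8640 = -7/34560
(3j)²=7/429 [(3 5 6; 0 0 0)], sign=-1
Σ_t [0,0]: t=0:+1/241920 = 1/241920
(3j)²=2/91 [(3 5 6; 3 2 -5)], sign=-1
⇒ 4πI² = 14/39
I = (+1)√(14/39/(4π)) = 0.16901560

0.169016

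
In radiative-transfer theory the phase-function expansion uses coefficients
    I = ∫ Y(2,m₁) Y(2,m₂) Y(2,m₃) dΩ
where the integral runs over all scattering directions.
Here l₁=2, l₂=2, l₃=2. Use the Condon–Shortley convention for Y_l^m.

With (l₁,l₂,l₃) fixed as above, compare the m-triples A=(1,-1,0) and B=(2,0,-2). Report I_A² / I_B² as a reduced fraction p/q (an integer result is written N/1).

1/4

Shared (l₁,l₂,l₃)=(2,2,2): N and (l;000)² cancel in I_A²/I_B².
A: Δ = 2!·2!·2!/7! = 1/630; Racah Σ t=0..1: t=0:+1/2 t=1:−1/4 = 1/4; ⇒ 3j(2 2 2; 1 -1 0)² = 1/70, sgn +1
B: Δ = 2!·2!·2!/7! = 1/630; Racah Σ t=0..0: t=0:+1/8 = 1/8; ⇒ 3j(2 2 2; 2 0 -2)² = 2/35, sgn +1
I_A²/I_B² = (1/70)/(2/35) = 1/4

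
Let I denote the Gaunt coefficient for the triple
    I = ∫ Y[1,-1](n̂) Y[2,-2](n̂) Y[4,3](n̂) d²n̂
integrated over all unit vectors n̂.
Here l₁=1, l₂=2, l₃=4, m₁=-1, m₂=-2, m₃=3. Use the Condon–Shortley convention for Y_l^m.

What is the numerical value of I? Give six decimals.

0.000000

|1−2|≤4≤1+2 violated ⇒ I = 0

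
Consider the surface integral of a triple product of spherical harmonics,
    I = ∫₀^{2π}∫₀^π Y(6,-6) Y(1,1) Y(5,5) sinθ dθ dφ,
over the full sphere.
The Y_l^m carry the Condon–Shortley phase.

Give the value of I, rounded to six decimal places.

0.331940

m-sum 0 ✓  L=12 even ✓  5≤5≤7 ✓
Π(2lᵢ+1) = 13×3×11 = 429
triangle coeff Δ(6,1,5) = 1/858
Σ_t [1,1]: t=1:−1/14400 = -1/14400
(3j)²=6/143 [(6 1 5; 0 0 0)], sign=+1
Σ_t [2,2]: t=2:+1/7257600 = 1/7257600
(3j)²=1/13 [(6 1 5; -6 1 5)], sign=+1
⇒ 4πI² = 18/13
I = (+1)√(18/13/(4π)) = 0.33194004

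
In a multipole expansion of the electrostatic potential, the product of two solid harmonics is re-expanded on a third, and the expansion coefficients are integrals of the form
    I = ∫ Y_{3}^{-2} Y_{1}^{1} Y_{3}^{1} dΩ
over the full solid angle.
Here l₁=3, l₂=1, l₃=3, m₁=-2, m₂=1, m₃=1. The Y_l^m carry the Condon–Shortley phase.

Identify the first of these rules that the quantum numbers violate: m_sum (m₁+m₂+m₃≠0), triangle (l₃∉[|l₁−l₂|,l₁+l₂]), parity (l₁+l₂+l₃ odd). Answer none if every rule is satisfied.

Σmᵢ = 0  ✓
l₃∈[|l₁−l₂|,l₁+l₂]=[2,4], have l₃=3  ✓
Σlᵢ = 7 ⇒ odd  ✗

parity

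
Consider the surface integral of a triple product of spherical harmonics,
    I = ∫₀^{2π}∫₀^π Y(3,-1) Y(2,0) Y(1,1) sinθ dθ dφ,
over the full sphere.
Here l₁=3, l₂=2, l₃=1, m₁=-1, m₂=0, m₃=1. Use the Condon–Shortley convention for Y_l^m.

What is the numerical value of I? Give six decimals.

m-sum 0 ✓  L=6 even ✓  1≤1≤5 ✓
Π(2lᵢ+1) = 7×5×3 = 105
triangle coeff Δ(3,2,1) = 1/105
Σ_t [2,2]: t=2:+1/4 = 1/4
(3j)²=3/35 [(3 2 1; 0 0 0)], sign=-1
Σ_t [2,2]: t=2:+1/8 = 1/8
(3j)²=2/35 [(3 2 1; -1 0 1)], sign=+1
⇒ 4πI² = 18/35
I = (-1)√(18/35/(4π)) = -0.20230066

-0.202301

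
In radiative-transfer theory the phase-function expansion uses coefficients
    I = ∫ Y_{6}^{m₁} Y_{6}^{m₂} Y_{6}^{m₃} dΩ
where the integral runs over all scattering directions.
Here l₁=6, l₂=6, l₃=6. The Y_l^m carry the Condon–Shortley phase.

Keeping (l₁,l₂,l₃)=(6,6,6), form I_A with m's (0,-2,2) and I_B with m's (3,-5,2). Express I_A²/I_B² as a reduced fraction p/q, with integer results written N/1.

11/7

l's match ⇒ only the (l;m) 3-j factors differ between A and B.
A: triangle coeff Δ(6,6,6) = 1/325909584; Σ_t [0,4]: t=0:+1/24883200 t=1:−1/518400 t=2:+1/110592 t=3:−1/155520 t=4:+1/1658880 = 11/8294400; (3j)²=11/4199 [(6 6 6; 0 -2 2)], sign=+1
B: triangle coeff Δ(6,6,6) = 1/325909584; Σ_t [0,1]: t=0:+1/3110400 t=1:−1/4147200 = 1/12441600; (3j)²=7/4199 [(6 6 6; 3 -5 2)], sign=+1
I_A²/I_B² = (11/4199)/(7/4199) = 11/7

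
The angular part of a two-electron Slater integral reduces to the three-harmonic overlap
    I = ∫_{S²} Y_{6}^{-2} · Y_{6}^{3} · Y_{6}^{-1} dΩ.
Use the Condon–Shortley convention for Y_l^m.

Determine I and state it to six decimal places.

Checks pass: Σm=0; 18 even; l₃=6∈[0,12].
(2·6+1)(2·6+1)(2·6+1) = 2197
Δ: 6! 6! 6! / 19! → 1/325909584
sum: t=0:+1/373248000 t=1:−1/1728000 t=2:+1/110592 t=3:−1/46656 t=4:+1/110592 t=5:−1/1728000 t=6:+1/373248000 = -7/1555200
3j²(6 6 6; 0 0 0) = Δ·Π!·Σ² = 400/46189  (sign -1)
sum: t=3:−1/3110400 t=4:+1/276480 t=5:−1/207360 t=6:+1/1244160 = -1/1382400
3j²(6 6 6; -2 3 -1) = Δ·Π!·Σ² = 189/92378  (sign +1)
combine: 4πI² = 2197·400/46189·189/92378 = 491400/12623809
take √, sign -1: I = -0.05565670

-0.055657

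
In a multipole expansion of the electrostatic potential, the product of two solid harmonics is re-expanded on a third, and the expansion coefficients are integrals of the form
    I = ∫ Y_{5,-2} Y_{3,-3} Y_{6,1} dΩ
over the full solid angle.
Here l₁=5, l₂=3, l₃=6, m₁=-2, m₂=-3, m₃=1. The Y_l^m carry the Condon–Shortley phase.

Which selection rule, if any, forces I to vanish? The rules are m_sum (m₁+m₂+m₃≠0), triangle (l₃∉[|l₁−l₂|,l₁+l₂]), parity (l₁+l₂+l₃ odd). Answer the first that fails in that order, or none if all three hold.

m₁+m₂+m₃ = -2 − 3 + 1 = -4  ✗
triangle: |5−3|=2 ≤ l₃=6 ≤ 5+3=8
parity: l₁+l₂+l₃ = 14 is even

m_sum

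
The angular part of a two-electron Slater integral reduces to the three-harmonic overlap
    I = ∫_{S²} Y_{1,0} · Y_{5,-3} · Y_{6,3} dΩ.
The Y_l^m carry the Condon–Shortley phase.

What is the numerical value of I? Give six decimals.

-0.212310

m-sum 0 ✓  L=12 even ✓  4≤6≤6 ✓
Π(2lᵢ+1) = 3×11×13 = 429
triangle coeff Δ(1,5,6) = 1/858
Σ_t [0,0]: t=0:+1/14400 = 1/14400
(3j)²=6/143 [(1 5 6; 0 0 0)], sign=+1
Σ_t [0,0]: t=0:+1/80640 = 1/80640
(3j)²=9/286 [(1 5 6; 0 -3 3)], sign=-1
⇒ 4πI² = 81/143
I = (-1)√(81/143/(4π)) = -0.21230956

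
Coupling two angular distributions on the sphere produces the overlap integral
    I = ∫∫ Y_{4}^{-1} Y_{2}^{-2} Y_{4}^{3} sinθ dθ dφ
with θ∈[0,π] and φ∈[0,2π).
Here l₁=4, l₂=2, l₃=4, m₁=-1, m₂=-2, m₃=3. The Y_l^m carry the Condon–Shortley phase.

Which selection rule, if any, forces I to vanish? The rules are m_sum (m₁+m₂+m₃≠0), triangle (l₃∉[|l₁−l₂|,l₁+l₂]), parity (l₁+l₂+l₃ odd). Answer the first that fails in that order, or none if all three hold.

azimuthal sum: -1 − 2 + 3 = 0  ✓
2 ≤ 4 ≤ 6 (triangle on l)  ✓
L = 4 + 2 + 4 = 10 (even)  ✓

none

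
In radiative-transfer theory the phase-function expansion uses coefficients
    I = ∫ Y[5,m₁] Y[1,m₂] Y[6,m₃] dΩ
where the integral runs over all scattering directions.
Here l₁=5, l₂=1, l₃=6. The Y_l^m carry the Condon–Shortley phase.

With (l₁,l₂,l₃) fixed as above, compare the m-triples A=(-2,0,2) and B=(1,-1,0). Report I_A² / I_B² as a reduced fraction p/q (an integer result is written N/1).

32/15

Shared (l₁,l₂,l₃)=(5,1,6): N and (l;000)² cancel in I_A²/I_B².
A: Δ = 0!·10!·2!/13! = 1/858; Racah Σ t=0..0: t=0:+1/30240 = 1/30240; ⇒ 3j(5 1 6; -2 0 2)² = 16/429, sgn +1
B: Δ = 0!·10!·2!/13! = 1/858; Racah Σ t=0..0: t=0:+1/34560 = 1/34560; ⇒ 3j(5 1 6; 1 -1 0)² = 5/286, sgn +1
I_A²/I_B² = (16/429)/(5/286) = 32/15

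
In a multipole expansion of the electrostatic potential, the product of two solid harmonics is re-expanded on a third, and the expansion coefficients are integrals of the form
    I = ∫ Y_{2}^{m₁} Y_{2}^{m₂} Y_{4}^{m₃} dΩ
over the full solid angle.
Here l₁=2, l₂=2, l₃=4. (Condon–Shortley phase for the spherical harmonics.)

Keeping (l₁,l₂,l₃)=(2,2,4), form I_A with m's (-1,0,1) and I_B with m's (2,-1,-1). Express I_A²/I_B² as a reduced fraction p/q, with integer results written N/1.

Same 2,2,4: normalisation and zero-m 3j drop out of the ratio.
A: Δ: 0! 4! 4! / 9! → 1/630; sum: t=0:+1/24 = 1/24; 3j²(2 2 4; -1 0 1) = Δ·Π!·Σ² = 1/21  (sign -1)
B: Δ: 0! 4! 4! / 9! → 1/630; sum: t=0:+1/144 = 1/144; 3j²(2 2 4; 2 -1 -1) = Δ·Π!·Σ² = 1/126  (sign -1)
I_A²/I_B² = (1/21)/(1/126) = 6/1

6/1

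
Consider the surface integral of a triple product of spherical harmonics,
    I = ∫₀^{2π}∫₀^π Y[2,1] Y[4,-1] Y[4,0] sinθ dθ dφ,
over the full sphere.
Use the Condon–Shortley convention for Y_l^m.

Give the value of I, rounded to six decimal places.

-0.044869

Rules hold: Σm=0, L=10 even, 2≤4≤6.
N = 5·9·9 = 405
Δ = 2!·2!·6!/11! = 1/13860
Racah Σ t=0..2: t=0:+1/192 t=1:−1/36 t=2:+1/192 = -5/288
⇒ 3j(2 4 4; 0 0 0)² = 20/693, sgn -1
Racah Σ t=0..1: t=0:+1/72 t=1:−1/96 = 1/288
⇒ 3j(2 4 4; 1 -1 0)² = 1/462, sgn +1
4πI² = N·(3j₀)²·(3jₘ)² = 150/5929
I = -1·√(0.0252994/4π) = -0.04486937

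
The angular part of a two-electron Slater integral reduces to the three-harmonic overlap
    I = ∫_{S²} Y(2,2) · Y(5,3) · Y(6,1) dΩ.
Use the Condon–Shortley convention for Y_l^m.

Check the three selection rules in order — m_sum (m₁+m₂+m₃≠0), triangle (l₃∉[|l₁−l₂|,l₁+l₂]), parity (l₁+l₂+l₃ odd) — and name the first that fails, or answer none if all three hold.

m_sum

azimuthal sum: 2 + 3 + 1 = 6  ✗
3 ≤ 6 ≤ 7 (triangle on l)
L = 2 + 5 + 6 = 13 (odd)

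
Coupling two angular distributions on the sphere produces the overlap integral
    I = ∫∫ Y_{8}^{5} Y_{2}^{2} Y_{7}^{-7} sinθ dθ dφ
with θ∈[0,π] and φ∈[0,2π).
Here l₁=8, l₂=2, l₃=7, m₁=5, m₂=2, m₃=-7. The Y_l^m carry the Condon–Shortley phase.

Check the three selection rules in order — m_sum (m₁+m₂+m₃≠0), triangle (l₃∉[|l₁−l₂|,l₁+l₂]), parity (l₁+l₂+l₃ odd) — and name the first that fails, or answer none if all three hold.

parity

Σmᵢ = 0  ✓
l₃∈[|l₁−l₂|,l₁+l₂]=[6,10], have l₃=7  ✓
Σlᵢ = 17 ⇒ odd  ✗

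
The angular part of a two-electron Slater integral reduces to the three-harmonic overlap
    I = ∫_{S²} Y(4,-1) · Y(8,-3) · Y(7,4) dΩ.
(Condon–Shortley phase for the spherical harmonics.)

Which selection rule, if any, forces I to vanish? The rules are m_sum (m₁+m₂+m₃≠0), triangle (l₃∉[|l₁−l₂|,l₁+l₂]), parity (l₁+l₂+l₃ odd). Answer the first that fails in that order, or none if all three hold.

m₁+m₂+m₃ = -1 − 3 + 4 = 0  ✓
triangle: |4−8|=4 ≤ l₃=7 ≤ 4+8=12  ✓
parity: l₁+l₂+l₃ = 19 is odd  ✗

parity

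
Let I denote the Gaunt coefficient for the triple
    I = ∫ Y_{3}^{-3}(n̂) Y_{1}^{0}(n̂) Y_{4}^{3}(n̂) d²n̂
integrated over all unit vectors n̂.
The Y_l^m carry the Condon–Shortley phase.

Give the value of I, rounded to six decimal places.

Checks pass: Σm=0; 8 even; l₃=4∈[2,4].
(2·3+1)(2·1+1)(2·4+1) = 189
Δ: 0! 6! 2! / 9! → 1/252
sum: t=0:+1/36 = 1/36
3j²(3 1 4; 0 0 0) = Δ·Π!·Σ² = 4/63  (sign +1)
sum: t=0:+1/720 = 1/720
3j²(3 1 4; -3 0 3) = Δ·Π!·Σ² = 1/36  (sign -1)
combine: 4πI² = 189·4/63·1/36 = 1/3
take √, sign -1: I = -0.16286750

-0.162868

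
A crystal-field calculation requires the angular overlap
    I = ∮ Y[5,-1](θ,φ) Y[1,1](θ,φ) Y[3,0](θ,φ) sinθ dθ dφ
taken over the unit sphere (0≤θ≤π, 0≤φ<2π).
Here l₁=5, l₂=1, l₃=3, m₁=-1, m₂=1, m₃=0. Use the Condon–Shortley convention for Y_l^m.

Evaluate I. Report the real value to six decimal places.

0.000000

|5−1|≤3≤5+1 violated ⇒ I = 0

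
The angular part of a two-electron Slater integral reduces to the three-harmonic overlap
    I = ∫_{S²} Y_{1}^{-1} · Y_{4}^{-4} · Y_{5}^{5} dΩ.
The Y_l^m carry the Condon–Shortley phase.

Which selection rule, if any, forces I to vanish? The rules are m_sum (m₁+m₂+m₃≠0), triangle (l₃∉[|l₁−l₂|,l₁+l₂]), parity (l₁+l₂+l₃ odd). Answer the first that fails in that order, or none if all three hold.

azimuthal sum: -1 − 4 + 5 = 0  ✓
3 ≤ 5 ≤ 5 (triangle on l)  ✓
L = 1 + 4 + 5 = 10 (even)  ✓

none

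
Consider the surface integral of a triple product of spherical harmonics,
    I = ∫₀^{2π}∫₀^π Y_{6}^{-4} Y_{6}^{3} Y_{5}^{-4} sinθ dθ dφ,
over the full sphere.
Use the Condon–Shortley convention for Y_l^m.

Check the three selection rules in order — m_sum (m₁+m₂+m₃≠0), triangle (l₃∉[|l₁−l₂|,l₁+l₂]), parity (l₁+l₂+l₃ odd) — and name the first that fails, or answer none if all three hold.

Σmᵢ = -5  ✗
l₃∈[|l₁−l₂|,l₁+l₂]=[0,12], have l₃=5
Σlᵢ = 17 ⇒ odd

m_sum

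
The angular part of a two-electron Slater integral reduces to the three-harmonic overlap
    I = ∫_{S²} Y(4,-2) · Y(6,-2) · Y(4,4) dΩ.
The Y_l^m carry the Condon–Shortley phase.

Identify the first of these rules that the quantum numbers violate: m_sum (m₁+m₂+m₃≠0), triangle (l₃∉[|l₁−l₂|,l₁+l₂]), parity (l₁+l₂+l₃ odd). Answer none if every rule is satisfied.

none

azimuthal sum: -2 − 2 + 4 = 0  ✓
2 ≤ 4 ≤ 10 (triangle on l)  ✓
L = 4 + 6 + 4 = 14 (even)  ✓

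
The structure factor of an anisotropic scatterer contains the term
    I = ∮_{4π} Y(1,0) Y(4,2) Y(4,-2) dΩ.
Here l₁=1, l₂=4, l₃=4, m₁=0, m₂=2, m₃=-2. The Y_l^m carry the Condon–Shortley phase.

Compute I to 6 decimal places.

Σlᵢ=9 odd — θ-integrand is odd under cosθ→−cosθ; I=0

0.000000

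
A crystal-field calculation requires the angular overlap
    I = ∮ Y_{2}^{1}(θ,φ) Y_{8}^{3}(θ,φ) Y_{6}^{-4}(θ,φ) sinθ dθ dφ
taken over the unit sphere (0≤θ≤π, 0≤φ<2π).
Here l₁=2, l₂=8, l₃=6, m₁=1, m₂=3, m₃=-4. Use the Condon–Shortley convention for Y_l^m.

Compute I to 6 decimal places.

-0.089004

Rules hold: Σm=0, L=16 even, 6≤6≤10.
N = 5·17·13 = 1105
Δ = 4!·0!·12!/17! = 1/30940
Racah Σ t=2..2: t=2:+1/2073600 = 1/2073600
⇒ 3j(2 8 6; 0 0 0)² = 28/1105, sgn +1
Racah Σ t=1..1: t=1:−1/43545600 = -1/43545600
⇒ 3j(2 8 6; 1 3 -4)² = 11/3094, sgn -1
4πI² = N·(3j₀)²·(3jₘ)² = 22/221
I = -1·√(0.0995475/4π) = -0.08900415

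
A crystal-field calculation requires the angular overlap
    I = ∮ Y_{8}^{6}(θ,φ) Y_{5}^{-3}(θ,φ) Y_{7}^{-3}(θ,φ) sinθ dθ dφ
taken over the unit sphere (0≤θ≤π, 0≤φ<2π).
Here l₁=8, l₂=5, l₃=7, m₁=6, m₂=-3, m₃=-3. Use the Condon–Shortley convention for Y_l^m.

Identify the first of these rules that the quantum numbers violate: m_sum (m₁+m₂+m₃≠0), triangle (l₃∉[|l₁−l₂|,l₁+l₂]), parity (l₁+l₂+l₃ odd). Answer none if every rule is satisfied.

azimuthal sum: 6 − 3 − 3 = 0  ✓
3 ≤ 7 ≤ 13 (triangle on l)  ✓
L = 8 + 5 + 7 = 20 (even)  ✓

none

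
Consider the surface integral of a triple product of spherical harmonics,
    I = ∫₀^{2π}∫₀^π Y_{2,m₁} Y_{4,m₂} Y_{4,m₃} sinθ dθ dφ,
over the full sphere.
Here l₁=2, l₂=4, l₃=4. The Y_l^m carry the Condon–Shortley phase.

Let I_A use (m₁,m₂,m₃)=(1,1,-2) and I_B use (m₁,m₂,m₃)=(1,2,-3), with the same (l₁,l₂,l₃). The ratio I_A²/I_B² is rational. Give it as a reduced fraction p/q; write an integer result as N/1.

81/175

l's match ⇒ only the (l;m) 3-j factors differ between A and B.
A: triangle coeff Δ(2,4,4) = 1/13860; Σ_t [0,1]: t=0:+1/240 t=1:−1/96 = -1/160; (3j)²=27/1540 [(2 4 4; 1 1 -2)], sign=-1
B: triangle coeff Δ(2,4,4) = 1/13860; Σ_t [0,1]: t=0:+1/1440 t=1:−1/240 = -1/288; (3j)²=5/132 [(2 4 4; 1 2 -3)], sign=+1
I_A²/I_B² = (27/1540)/(5/132) = 81/175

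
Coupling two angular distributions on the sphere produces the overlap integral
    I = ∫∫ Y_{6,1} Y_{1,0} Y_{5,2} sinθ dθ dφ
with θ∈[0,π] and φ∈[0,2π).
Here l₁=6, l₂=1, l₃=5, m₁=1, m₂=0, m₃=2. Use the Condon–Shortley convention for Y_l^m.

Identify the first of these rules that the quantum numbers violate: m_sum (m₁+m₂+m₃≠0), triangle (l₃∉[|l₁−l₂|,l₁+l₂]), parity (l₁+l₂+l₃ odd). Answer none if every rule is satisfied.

Σmᵢ = 3  ✗
l₃∈[|l₁−l₂|,l₁+l₂]=[5,7], have l₃=5
Σlᵢ = 12 ⇒ even

m_sum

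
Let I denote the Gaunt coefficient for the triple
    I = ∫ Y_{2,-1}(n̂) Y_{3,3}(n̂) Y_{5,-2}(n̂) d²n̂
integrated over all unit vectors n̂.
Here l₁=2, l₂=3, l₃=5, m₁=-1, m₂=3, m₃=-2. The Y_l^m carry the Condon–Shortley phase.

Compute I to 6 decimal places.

0.063396

Rules hold: Σm=0, L=10 even, 1≤5≤5.
N = 5·7·11 = 385
Δ = 0!·4!·6!/11! = 1/2310
Racah Σ t=0..0: t=0:+1/144 = 1/144
⇒ 3j(2 3 5; 0 0 0)² = 10/231, sgn -1
Racah Σ t=0..0: t=0:+1/4320 = 1/4320
⇒ 3j(2 3 5; -1 3 -2)² = 1/330, sgn -1
4πI² = N·(3j₀)²·(3jₘ)² = 5/99
I = +1·√(0.0505051/4π) = 0.06339609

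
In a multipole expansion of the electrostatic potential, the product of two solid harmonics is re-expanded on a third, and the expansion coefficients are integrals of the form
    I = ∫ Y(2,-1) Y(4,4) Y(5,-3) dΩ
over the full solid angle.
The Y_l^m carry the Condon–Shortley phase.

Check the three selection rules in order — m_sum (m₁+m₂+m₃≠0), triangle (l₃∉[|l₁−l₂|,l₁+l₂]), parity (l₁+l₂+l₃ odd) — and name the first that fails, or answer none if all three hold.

azimuthal sum: -1 + 4 − 3 = 0  ✓
2 ≤ 5 ≤ 6 (triangle on l)  ✓
L = 2 + 4 + 5 = 11 (odd)  ✗

parity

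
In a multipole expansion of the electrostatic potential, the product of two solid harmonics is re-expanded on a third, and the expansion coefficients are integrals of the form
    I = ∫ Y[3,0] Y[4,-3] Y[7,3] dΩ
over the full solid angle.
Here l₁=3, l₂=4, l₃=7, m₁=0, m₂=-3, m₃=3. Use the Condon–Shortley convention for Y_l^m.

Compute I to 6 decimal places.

Rules hold: Σm=0, L=14 even, 1≤7≤7.
N = 7·9·15 = 945
Δ = 0!·6!·8!/15! = 1/45045
Racah Σ t=0..0: t=0:+1/20736 = 1/20736
⇒ 3j(3 4 7; 0 0 0)² = 35/1287, sgn -1
Racah Σ t=0..0: t=0:+1/181440 = 1/181440
⇒ 3j(3 4 7; 0 -3 3)² = 32/3003, sgn +1
4πI² = N·(3j₀)²·(3jₘ)² = 5600/20449
I = -1·√(0.273852/4π) = -0.14762267

-0.147623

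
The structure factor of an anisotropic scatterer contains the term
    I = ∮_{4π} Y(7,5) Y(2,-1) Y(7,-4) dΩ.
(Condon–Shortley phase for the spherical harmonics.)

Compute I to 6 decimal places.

-0.188767

m-sum 0 ✓  L=16 even ✓  5≤7≤9 ✓
Π(2lᵢ+1) = 15×5×15 = 1125
triangle coeff Δ(7,2,7) = 1/185640
Σ_t [0,2]: t=0:+1/2419200 t=1:−1/518400 t=2:+1/2419200 = -1/907200
(3j)²=56/3315 [(7 2 7; 0 0 0)], sign=+1
Σ_t [0,1]: t=0:+1/14515200 t=1:−1/79833600 = 1/17740800
(3j)²=729/30940 [(7 2 7; 5 -1 -4)], sign=-1
⇒ 4πI² = 21870/48841
I = (-1)√(21870/48841/(4π)) = -0.18876748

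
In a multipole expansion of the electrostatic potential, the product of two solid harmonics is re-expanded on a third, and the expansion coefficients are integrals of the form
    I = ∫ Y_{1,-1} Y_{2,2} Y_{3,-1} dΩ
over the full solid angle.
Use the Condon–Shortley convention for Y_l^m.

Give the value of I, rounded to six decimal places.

Rules hold: Σm=0, L=6 even, 1≤3≤3.
N = 3·5·7 = 105
Δ = 0!·2!·4!/7! = 1/105
Racah Σ t=0..0: t=0:+1/4 = 1/4
⇒ 3j(1 2 3; 0 0 0)² = 3/35, sgn -1
Racah Σ t=0..0: t=0:+1/48 = 1/48
⇒ 3j(1 2 3; -1 2 -1)² = 1/105, sgn +1
4πI² = N·(3j₀)²·(3jₘ)² = 3/35
I = -1·√(0.0857143/4π) = -0.08258890

-0.082589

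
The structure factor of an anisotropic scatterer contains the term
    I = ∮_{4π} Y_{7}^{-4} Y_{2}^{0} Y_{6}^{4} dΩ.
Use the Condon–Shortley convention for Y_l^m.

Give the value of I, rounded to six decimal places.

L=15 odd ⇒ parity kills the (l;000) factor ⇒ I = 0

0.000000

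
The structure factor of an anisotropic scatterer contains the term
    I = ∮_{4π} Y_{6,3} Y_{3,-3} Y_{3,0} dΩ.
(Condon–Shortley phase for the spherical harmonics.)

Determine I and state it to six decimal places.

Rules hold: Σm=0, L=12 even, 3≤3≤9.
N = 13·7·7 = 637
Δ = 6!·6!·0!/13! = 1/12012
Racah Σ t=3..3: t=3:−1/1296 = -1/1296
⇒ 3j(6 3 3; 0 0 0)² = 100/3003, sgn +1
Racah Σ t=0..0: t=0:+1/25920 = 1/25920
⇒ 3j(6 3 3; 3 -3 0)² = 1/143, sgn -1
4πI² = N·(3j₀)²·(3jₘ)² = 700/4719
I = -1·√(0.148337/4π) = -0.10864734

-0.108647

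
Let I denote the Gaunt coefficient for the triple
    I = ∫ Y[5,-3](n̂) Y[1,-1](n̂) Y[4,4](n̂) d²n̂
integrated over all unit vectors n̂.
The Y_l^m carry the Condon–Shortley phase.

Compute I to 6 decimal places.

Checks pass: Σm=0; 10 even; l₃=4∈[4,6].
(2·5+1)(2·1+1)(2·4+1) = 297
Δ: 2! 8! 0! / 11! → 1/495
sum: t=1:−1/576 = -1/576
3j²(5 1 4; 0 0 0) = Δ·Π!·Σ² = 5/99  (sign -1)
sum: t=0:+1/80640 = 1/80640
3j²(5 1 4; -3 -1 4) = Δ·Π!·Σ² = 1/495  (sign +1)
combine: 4πI² = 297·5/99·1/495 = 1/33
take √, sign -1: I = -0.04910640

-0.049106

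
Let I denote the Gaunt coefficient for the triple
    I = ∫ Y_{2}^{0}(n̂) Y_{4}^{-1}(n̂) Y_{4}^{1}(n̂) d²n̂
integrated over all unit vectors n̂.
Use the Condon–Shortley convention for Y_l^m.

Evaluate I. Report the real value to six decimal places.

-0.139264

m-sum 0 ✓  L=10 even ✓  2≤4≤6 ✓
Π(2lᵢ+1) = 5×9×9 = 405
triangle coeff Δ(2,4,4) = 1/13860
Σ_t [0,2]: t=0:+1/192 t=1:−1/36 t=2:+1/192 = -5/288
(3j)²=20/693 [(2 4 4; 0 0 0)], sign=-1
Σ_t [0,2]: t=0:+1/144 t=1:−1/48 t=2:+1/480 = -17/1440
(3j)²=289/13860 [(2 4 4; 0 -1 1)], sign=+1
⇒ 4πI² = 1445/5929
I = (-1)√(1445/5929/(4π)) = -0.13926381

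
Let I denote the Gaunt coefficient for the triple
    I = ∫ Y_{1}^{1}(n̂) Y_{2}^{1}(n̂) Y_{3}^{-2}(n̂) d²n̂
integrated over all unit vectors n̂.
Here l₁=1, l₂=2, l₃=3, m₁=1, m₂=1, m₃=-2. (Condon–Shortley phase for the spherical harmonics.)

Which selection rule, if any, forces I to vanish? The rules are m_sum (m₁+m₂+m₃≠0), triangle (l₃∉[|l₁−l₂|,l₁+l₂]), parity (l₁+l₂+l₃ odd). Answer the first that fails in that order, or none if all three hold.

none

azimuthal sum: 1 + 1 − 2 = 0  ✓
1 ≤ 3 ≤ 3 (triangle on l)  ✓
L = 1 + 2 + 3 = 6 (even)  ✓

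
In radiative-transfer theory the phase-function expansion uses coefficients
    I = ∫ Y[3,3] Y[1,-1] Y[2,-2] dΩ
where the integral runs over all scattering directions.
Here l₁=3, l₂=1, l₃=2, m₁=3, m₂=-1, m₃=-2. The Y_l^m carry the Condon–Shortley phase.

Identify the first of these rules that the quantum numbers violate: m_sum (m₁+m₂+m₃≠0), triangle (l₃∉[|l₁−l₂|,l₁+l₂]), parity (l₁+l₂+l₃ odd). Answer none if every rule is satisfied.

Σmᵢ = 0  ✓
l₃∈[|l₁−l₂|,l₁+l₂]=[2,4], have l₃=2  ✓
Σlᵢ = 6 ⇒ even  ✓

none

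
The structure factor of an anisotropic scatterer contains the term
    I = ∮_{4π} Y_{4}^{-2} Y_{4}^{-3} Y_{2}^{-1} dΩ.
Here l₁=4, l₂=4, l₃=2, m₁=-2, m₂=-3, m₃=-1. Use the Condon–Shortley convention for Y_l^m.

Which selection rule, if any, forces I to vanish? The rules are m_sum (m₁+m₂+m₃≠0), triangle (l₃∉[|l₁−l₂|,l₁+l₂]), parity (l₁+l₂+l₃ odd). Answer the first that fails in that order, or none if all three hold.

m_sum

azimuthal sum: -2 − 3 − 1 = -6  ✗
0 ≤ 2 ≤ 8 (triangle on l)
L = 4 + 4 + 2 = 10 (even)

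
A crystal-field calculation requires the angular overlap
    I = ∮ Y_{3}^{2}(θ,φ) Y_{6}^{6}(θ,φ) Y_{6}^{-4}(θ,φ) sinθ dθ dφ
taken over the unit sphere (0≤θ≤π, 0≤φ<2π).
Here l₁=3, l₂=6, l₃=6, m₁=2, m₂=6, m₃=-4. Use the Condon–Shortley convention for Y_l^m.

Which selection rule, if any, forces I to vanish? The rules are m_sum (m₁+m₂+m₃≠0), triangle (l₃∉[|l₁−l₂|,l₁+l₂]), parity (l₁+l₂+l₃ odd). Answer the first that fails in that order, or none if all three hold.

m_sum

azimuthal sum: 2 + 6 − 4 = 4  ✗
3 ≤ 6 ≤ 9 (triangle on l)
L = 3 + 6 + 6 = 15 (odd)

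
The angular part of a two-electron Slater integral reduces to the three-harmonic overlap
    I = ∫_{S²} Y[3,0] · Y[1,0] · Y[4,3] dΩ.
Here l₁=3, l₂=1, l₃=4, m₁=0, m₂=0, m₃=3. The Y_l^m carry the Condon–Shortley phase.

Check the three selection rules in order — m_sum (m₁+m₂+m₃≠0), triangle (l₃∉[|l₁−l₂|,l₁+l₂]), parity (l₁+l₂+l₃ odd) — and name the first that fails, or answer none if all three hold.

azimuthal sum: 0 + 0 + 3 = 3  ✗
2 ≤ 4 ≤ 4 (triangle on l)
L = 3 + 1 + 4 = 8 (even)

m_sum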